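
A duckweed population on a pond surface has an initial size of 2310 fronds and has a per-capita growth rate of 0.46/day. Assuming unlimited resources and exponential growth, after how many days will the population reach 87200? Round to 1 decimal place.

7.9 days

Set N₀·e^(rt) = 87200: e^(0.46·t) = 87200/2310 = 37.749.
0.46·t = ln(37.749) = 3.631, so t = 3.631/0.46 = 7.8934.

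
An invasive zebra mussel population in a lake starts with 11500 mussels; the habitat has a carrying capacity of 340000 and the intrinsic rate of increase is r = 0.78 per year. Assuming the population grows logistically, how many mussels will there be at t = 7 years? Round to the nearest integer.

303164 mussels

A = (K − N₀)/N₀ = (340000 − 11500)/11500 = 28.565.
N(t) = K/(1 + A·e^(−rt)) = 340000/(1 + 28.565×e^(−0.78×7)).
e^(−5.46) = 0.0042536; denominator = 1 + 28.565×0.0042536 = 1.1215.
N = 340000/1.1215 = 303164.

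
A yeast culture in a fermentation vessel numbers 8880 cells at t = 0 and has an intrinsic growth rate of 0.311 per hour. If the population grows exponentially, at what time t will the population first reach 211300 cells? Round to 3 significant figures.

10.2 hours

Set N₀·e^(rt) = 211300: e^(0.311·t) = 211300/8880 = 23.795.
0.311·t = ln(23.795) = 3.1695, so t = 3.1695/0.311 = 10.191.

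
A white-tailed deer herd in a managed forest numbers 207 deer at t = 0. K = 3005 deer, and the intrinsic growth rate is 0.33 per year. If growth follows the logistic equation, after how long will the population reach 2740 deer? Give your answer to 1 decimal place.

15.0 years

A = (K − N₀)/N₀ = (3005 − 207)/207 = 13.517.
Solve 3005/(1 + 13.517·e^(−0.33t)) = 2740: 1 + 13.517·e^(−0.33t) = 1.0967, so e^(−0.33t) = 0.00715514.
−0.33·t = ln(0.00715514) = -4.9399, so t = 4.9399/0.33 = 14.969.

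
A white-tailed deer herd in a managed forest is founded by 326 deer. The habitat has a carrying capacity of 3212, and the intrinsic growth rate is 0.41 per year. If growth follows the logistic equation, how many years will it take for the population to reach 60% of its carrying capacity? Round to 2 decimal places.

A = (K − N₀)/N₀ = (3212 − 326)/326 = 8.8528.
Solve 3212/(1 + 8.8528·e^(−0.41t)) = 1927.2: 1 + 8.8528·e^(−0.41t) = 1.6667, so e^(−0.41t) = 0.0753061.
−0.41·t = ln(0.0753061) = -2.5862, so t = 2.5862/0.41 = 6.3078.

6.31 years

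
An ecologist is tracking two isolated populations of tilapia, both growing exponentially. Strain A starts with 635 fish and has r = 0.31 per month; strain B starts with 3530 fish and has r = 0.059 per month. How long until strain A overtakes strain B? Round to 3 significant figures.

6.83 months

Set 635·e^(0.31t) = 3530·e^(0.059t).
e^((0.31 − 0.059)t) = 3530/635 → e^(0.251·t) = 5.5591.
0.251·t = ln(5.5591) = 1.7154, so t = 1.7154/0.251 = 6.8344.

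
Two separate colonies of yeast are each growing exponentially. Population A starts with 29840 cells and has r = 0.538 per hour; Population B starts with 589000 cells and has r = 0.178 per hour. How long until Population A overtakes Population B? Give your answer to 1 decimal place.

Set 29840·e^(0.538t) = 589000·e^(0.178t).
e^((0.538 − 0.178)t) = 589000/29840 → e^(0.36·t) = 19.739.
0.36·t = ln(19.739) = 2.9826, so t = 2.9826/0.36 = 8.2849.

8.3 hours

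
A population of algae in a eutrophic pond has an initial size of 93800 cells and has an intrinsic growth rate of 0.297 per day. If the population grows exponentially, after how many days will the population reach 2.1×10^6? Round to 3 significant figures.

10.5 days

Set N₀·e^(rt) = 2.1×10^6: e^(0.297·t) = 2.1×10^6/93800 = 22.388.
0.297·t = ln(22.388) = 3.1085, so t = 3.1085/0.297 = 10.466.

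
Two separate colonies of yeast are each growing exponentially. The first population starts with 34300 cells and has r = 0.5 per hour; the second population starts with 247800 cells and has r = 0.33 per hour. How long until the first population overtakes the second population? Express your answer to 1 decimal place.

11.6 hours

Set 34300·e^(0.5t) = 247800·e^(0.33t).
e^((0.5 − 0.33)t) = 247800/34300 → e^(0.17·t) = 7.2245.
0.17·t = ln(7.2245) = 1.9775, so t = 1.9775/0.17 = 11.632.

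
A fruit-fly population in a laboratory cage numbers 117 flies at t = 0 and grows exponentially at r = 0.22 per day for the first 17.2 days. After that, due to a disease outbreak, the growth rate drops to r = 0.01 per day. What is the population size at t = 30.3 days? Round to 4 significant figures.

Phase 1: N(17.2) = 117·e^(0.22×17.2) = 117·e^3.784 = 5147.02.
Phase 2 runs for 30.3 − 17.2 = 13.1 days at r = 0.01.
N(30.3) = 5147.02·e^(0.01×13.1) = 5147.02·e^0.131 = 5867.44.

5867 flies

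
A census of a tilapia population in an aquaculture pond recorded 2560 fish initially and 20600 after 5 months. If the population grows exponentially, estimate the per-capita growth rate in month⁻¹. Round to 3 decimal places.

0.417 per month

From N(t) = N₀·e^(rt): e^(r·5) = 20600/2560 = 8.0469.
r·5 = ln(8.0469) = 2.0853, so r = 2.0853/5 = 0.41706.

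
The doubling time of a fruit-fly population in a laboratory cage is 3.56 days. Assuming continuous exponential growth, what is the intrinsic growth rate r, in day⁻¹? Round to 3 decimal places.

0.195 per day

r = ln(2)/t_d = 0.6931/3.56 = 0.1947.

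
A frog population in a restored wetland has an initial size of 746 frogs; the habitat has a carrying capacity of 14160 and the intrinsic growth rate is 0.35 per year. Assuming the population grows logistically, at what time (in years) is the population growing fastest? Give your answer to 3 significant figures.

Logistic growth is fastest at N = K/2 = 7080.
A = (K − N₀)/N₀ = 17.981. Set K/(1 + A·e^(−rt)) = K/2 → A·e^(−rt) = 1.
e^(−0.35t) = 1/17.981 = 0.0556135, so t = ln(17.981)/0.35 = 2.8893/0.35 = 8.2552.

8.26 years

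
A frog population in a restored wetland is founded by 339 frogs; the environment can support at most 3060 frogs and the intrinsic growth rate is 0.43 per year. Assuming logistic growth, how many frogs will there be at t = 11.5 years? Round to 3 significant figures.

A = (K − N₀)/N₀ = (3060 − 339)/339 = 8.0265.
N(t) = K/(1 + A·e^(−rt)) = 3060/(1 + 8.0265×e^(−0.43×11.5)).
e^(−4.945) = 0.0071189; denominator = 1 + 8.0265×0.0071189 = 1.0571.
N = 3060/1.0571 = 2894.6.

2890 frogs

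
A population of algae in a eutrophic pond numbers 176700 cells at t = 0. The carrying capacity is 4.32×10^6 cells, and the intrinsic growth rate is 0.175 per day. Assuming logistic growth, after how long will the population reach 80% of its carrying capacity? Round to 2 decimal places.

25.95 days

A = (K − N₀)/N₀ = (4.32×10^6 − 176700)/176700 = 23.448.
Solve 4.32×10^6/(1 + 23.448·e^(−0.175t)) = 3.456×10^6: 1 + 23.448·e^(−0.175t) = 1.25, so e^(−0.175t) = 0.0106618.
−0.175·t = ln(0.0106618) = -4.5411, so t = 4.5411/0.175 = 25.949.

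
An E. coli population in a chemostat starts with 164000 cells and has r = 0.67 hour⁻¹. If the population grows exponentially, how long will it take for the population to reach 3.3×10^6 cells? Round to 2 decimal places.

Set N₀·e^(rt) = 3.3×10^6: e^(0.67·t) = 3.3×10^6/164000 = 20.122.
0.67·t = ln(20.122) = 3.0018, so t = 3.0018/0.67 = 4.4803.

4.48 hours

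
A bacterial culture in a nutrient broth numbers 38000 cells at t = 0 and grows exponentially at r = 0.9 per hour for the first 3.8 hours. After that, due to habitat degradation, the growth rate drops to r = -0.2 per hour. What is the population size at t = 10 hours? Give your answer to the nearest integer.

336160 cells

Phase 1: N(3.8) = 38000·e^(0.9×3.8) = 38000·e^3.42 = 1.161638×10^6.
Phase 2 runs for 10 − 3.8 = 6.2 hours at r = -0.2.
N(10) = 1.161638×10^6·e^(-0.2×6.2) = 1.161638×10^6·e^-1.24 = 336160.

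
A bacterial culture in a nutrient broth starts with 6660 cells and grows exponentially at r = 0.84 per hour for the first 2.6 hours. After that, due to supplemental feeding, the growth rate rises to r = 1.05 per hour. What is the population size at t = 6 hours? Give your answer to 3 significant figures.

2100000 cells

Phase 1: N(2.6) = 6660·e^(0.84×2.6) = 6660·e^2.184 = 59152.5.
Phase 2 runs for 6 − 2.6 = 3.4 hours at r = 1.05.
N(6) = 59152.5·e^(1.05×3.4) = 59152.5·e^3.57 = 2.100897×10^6.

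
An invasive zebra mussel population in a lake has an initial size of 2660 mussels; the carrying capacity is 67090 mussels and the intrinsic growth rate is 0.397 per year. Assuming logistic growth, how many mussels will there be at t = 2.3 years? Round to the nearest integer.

A = (K − N₀)/N₀ = (67090 − 2660)/2660 = 24.222.
N(t) = K/(1 + A·e^(−rt)) = 67090/(1 + 24.222×e^(−0.397×2.3)).
e^(−0.9131) = 0.40128; denominator = 1 + 24.222×0.40128 = 10.72.
N = 67090/10.72 = 6258.58.

6259 mussels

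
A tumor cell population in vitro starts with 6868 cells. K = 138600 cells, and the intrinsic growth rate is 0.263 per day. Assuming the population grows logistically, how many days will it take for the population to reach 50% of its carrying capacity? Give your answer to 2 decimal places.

A = (K − N₀)/N₀ = (138600 − 6868)/6868 = 19.181.
Solve 138600/(1 + 19.181·e^(−0.263t)) = 69300: 1 + 19.181·e^(−0.263t) = 2, so e^(−0.263t) = 0.0521362.
−0.263·t = ln(0.0521362) = -2.9539, so t = 2.9539/0.263 = 11.232.

11.23 days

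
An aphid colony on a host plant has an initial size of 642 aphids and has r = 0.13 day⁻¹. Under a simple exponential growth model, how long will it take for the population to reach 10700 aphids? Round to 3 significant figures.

21.6 days

Set N₀·e^(rt) = 10700: e^(0.13·t) = 10700/642 = 16.667.
0.13·t = ln(16.667) = 2.8134, so t = 2.8134/0.13 = 21.642.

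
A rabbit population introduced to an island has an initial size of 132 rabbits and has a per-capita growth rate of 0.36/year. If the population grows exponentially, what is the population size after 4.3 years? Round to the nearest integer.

621 rabbits

N(t) = N₀·e^(rt) = 132 × e^(0.36×4.3) = 132 × e^1.548.
e^1.548 ≈ 4.7021, so N ≈ 132 × 4.7021 = 620.671.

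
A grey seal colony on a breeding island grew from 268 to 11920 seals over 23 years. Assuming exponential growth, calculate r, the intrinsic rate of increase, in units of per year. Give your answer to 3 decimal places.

0.165 per year

From N(t) = N₀·e^(rt): e^(r·23) = 11920/268 = 44.478.
r·23 = ln(44.478) = 3.795, so r = 3.795/23 = 0.165.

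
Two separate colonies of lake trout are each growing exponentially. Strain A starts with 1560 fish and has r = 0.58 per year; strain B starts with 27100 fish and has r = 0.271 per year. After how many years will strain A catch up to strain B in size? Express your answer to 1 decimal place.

Set 1560·e^(0.58t) = 27100·e^(0.271t).
e^((0.58 − 0.271)t) = 27100/1560 → e^(0.309·t) = 17.372.
0.309·t = ln(17.372) = 2.8548, so t = 2.8548/0.309 = 9.239.

9.2 years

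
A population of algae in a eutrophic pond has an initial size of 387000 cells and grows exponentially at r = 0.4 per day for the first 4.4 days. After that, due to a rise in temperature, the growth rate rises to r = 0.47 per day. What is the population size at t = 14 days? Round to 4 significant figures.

Phase 1: N(4.4) = 387000·e^(0.4×4.4) = 387000·e^1.76 = 2.249413×10^6.
Phase 2 runs for 14 − 4.4 = 9.6 days at r = 0.47.
N(14) = 2.249413×10^6·e^(0.47×9.6) = 2.249413×10^6·e^4.512 = 2.049302×10^8.

204900000 cells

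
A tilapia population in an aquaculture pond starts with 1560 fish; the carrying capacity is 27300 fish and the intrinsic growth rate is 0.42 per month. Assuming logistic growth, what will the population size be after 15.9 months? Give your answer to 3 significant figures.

A = (K − N₀)/N₀ = (27300 − 1560)/1560 = 16.5.
N(t) = K/(1 + A·e^(−rt)) = 27300/(1 + 16.5×e^(−0.42×15.9)).
e^(−6.678) = 0.0012583; denominator = 1 + 16.5×0.0012583 = 1.0208.
N = 27300/1.0208 = 26744.7.

26700 fish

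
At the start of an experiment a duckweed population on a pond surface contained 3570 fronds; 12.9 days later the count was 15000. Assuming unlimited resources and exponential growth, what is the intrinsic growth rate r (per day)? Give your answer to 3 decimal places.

From N(t) = N₀·e^(rt): e^(r·12.9) = 15000/3570 = 4.2017.
r·12.9 = ln(4.2017) = 1.4355, so r = 1.4355/12.9 = 0.11128.

0.111 per day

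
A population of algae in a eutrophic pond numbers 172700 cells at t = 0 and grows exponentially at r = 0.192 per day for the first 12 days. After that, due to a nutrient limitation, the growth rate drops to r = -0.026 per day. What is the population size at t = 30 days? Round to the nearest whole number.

1083071 cells

Phase 1: N(12) = 172700·e^(0.192×12) = 172700·e^2.304 = 1.729445×10^6.
Phase 2 runs for 30 − 12 = 18 days at r = -0.026.
N(30) = 1.729445×10^6·e^(-0.026×18) = 1.729445×10^6·e^-0.468 = 1.083071×10^6.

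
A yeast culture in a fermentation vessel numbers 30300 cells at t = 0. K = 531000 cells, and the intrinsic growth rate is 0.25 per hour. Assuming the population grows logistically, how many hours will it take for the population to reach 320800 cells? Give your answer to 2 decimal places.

A = (K − N₀)/N₀ = (531000 − 30300)/30300 = 16.525.
Solve 531000/(1 + 16.525·e^(−0.25t)) = 320800: 1 + 16.525·e^(−0.25t) = 1.6552, so e^(−0.25t) = 0.0396518.
−0.25·t = ln(0.0396518) = -3.2276, so t = 3.2276/0.25 = 12.91.

12.91 hours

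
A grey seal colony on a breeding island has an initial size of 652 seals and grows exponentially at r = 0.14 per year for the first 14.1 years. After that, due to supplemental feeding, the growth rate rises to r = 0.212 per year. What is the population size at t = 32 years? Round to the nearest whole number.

Phase 1: N(14.1) = 652·e^(0.14×14.1) = 652·e^1.974 = 4694.02.
Phase 2 runs for 32 − 14.1 = 17.9 years at r = 0.212.
N(32) = 4694.02·e^(0.212×17.9) = 4694.02·e^3.795 = 208740.

208740 seals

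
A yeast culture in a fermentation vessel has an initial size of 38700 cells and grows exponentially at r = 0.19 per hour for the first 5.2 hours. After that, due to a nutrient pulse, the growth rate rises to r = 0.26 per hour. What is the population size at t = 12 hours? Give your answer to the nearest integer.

609013 cells

Phase 1: N(5.2) = 38700·e^(0.19×5.2) = 38700·e^0.988 = 103943.
Phase 2 runs for 12 − 5.2 = 6.8 hours at r = 0.26.
N(12) = 103943·e^(0.26×6.8) = 103943·e^1.768 = 609013.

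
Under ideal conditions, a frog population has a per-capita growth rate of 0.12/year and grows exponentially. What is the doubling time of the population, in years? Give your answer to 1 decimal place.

5.8 years

Doubling time t_d = ln(2)/r = 0.6931/0.12 = 5.7762.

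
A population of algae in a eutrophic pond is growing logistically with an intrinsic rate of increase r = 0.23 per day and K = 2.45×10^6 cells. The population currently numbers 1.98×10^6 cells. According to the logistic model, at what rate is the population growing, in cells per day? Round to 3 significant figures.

dN/dt = rN(1 − N/K) = 0.23 × 1.98×10^6 × (1 − 1.98×10^6/2.45×10^6).
1 − 1.98×10^6/2.45×10^6 = 0.19184; dN/dt = 0.23 × 1.98×10^6 × 0.19184 = 87362.

87400 cells per day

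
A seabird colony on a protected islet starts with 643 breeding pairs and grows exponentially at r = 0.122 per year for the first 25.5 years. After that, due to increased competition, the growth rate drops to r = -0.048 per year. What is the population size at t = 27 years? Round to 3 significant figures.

13400 breeding pairs

Phase 1: N(25.5) = 643·e^(0.122×25.5) = 643·e^3.111 = 14431.2.
Phase 2 runs for 27 − 25.5 = 1.5 years at r = -0.048.
N(27) = 14431.2·e^(-0.048×1.5) = 14431.2·e^-0.072 = 13428.6.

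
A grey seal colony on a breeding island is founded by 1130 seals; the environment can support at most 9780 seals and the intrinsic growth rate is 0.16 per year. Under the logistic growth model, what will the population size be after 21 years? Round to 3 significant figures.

A = (K − N₀)/N₀ = (9780 − 1130)/1130 = 7.6549.
N(t) = K/(1 + A·e^(−rt)) = 9780/(1 + 7.6549×e^(−0.16×21)).
e^(−3.36) = 0.034735; denominator = 1 + 7.6549×0.034735 = 1.2659.
N = 9780/1.2659 = 7725.77.

7730 seals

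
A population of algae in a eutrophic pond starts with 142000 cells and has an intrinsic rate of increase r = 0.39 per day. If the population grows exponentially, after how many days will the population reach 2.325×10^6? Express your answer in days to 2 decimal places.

7.17 days

Set N₀·e^(rt) = 2.325×10^6: e^(0.39·t) = 2.325×10^6/142000 = 16.373.
0.39·t = ln(16.373) = 2.7956, so t = 2.7956/0.39 = 7.1683.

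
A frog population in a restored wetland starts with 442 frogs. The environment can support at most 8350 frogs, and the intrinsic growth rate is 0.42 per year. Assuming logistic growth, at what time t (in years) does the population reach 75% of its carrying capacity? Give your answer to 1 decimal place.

A = (K − N₀)/N₀ = (8350 − 442)/442 = 17.891.
Solve 8350/(1 + 17.891·e^(−0.42t)) = 6262.5: 1 + 17.891·e^(−0.42t) = 1.3333, so e^(−0.42t) = 0.0186309.
−0.42·t = ln(0.0186309) = -3.9829, so t = 3.9829/0.42 = 9.4832.

9.5 years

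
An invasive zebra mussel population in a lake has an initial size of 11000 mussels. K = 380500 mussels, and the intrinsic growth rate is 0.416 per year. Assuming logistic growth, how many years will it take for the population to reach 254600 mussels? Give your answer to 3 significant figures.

10.1 years

A = (K − N₀)/N₀ = (380500 − 11000)/11000 = 33.591.
Solve 380500/(1 + 33.591·e^(−0.416t)) = 254600: 1 + 33.591·e^(−0.416t) = 1.4945, so e^(−0.416t) = 0.0147213.
−0.416·t = ln(0.0147213) = -4.2185, so t = 4.2185/0.416 = 10.141.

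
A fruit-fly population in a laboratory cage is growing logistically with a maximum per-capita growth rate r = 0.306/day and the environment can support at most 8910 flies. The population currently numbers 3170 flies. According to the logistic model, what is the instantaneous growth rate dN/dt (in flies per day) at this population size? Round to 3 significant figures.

625 flies per day

dN/dt = rN(1 − N/K) = 0.306 × 3170 × (1 − 3170/8910).
1 − 3170/8910 = 0.64422; dN/dt = 0.306 × 3170 × 0.64422 = 624.91.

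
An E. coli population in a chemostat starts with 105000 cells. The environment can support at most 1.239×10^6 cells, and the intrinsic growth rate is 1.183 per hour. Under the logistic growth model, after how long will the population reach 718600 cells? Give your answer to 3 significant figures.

2.28 hours

A = (K − N₀)/N₀ = (1.239×10^6 − 105000)/105000 = 10.8.
Solve 1.239×10^6/(1 + 10.8·e^(−1.183t)) = 718600: 1 + 10.8·e^(−1.183t) = 1.7242, so e^(−1.183t) = 0.0670543.
−1.183·t = ln(0.0670543) = -2.7023, so t = 2.7023/1.183 = 2.2842.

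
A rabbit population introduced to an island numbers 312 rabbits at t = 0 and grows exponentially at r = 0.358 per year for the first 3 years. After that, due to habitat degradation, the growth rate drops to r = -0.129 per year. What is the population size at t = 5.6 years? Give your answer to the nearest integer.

Phase 1: N(3) = 312·e^(0.358×3) = 312·e^1.074 = 913.244.
Phase 2 runs for 5.6 − 3 = 2.6 years at r = -0.129.
N(5.6) = 913.244·e^(-0.129×2.6) = 913.244·e^-0.3354 = 653.017.

653 rabbits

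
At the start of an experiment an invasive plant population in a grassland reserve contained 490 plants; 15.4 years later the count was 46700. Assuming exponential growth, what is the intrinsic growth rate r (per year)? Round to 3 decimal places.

0.296 per year

From N(t) = N₀·e^(rt): e^(r·15.4) = 46700/490 = 95.306.
r·15.4 = ln(95.306) = 4.5571, so r = 4.5571/15.4 = 0.29592.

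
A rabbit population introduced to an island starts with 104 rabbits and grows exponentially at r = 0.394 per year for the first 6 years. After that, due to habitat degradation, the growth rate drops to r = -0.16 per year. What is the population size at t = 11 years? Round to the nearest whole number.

Phase 1: N(6) = 104·e^(0.394×6) = 104·e^2.364 = 1105.87.
Phase 2 runs for 11 − 6 = 5 years at r = -0.16.
N(11) = 1105.87·e^(-0.16×5) = 1105.87·e^-0.8 = 496.901.

497 rabbits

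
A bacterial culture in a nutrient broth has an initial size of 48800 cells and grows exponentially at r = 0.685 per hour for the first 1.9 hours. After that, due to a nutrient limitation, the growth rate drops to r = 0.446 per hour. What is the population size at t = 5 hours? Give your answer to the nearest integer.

714677 cells

Phase 1: N(1.9) = 48800·e^(0.685×1.9) = 48800·e^1.302 = 179330.
Phase 2 runs for 5 − 1.9 = 3.1 hours at r = 0.446.
N(5) = 179330·e^(0.446×3.1) = 179330·e^1.383 = 714677.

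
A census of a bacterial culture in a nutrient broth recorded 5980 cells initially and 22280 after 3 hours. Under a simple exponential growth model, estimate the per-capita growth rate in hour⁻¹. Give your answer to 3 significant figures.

From N(t) = N₀·e^(rt): e^(r·3) = 22280/5980 = 3.7258.
r·3 = ln(3.7258) = 1.3153, so r = 1.3153/3 = 0.43842.

0.438 per hour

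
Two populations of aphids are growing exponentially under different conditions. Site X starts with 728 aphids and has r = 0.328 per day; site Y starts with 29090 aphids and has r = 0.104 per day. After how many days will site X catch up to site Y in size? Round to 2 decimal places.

Set 728·e^(0.328t) = 29090·e^(0.104t).
e^((0.328 − 0.104)t) = 29090/728 → e^(0.224·t) = 39.959.
0.224·t = ln(39.959) = 3.6878, so t = 3.6878/0.224 = 16.464.

16.46 days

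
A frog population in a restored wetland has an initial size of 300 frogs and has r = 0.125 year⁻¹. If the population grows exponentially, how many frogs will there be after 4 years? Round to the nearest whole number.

495 frogs

N(t) = N₀·e^(rt) = 300 × e^(0.125×4) = 300 × e^0.5.
e^0.5 ≈ 1.6487, so N ≈ 300 × 1.6487 = 494.616.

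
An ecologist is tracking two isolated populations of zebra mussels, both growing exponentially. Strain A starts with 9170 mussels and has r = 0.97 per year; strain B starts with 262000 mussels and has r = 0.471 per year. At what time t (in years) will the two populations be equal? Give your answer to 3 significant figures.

6.72 years

Set 9170·e^(0.97t) = 262000·e^(0.471t).
e^((0.97 − 0.471)t) = 262000/9170 → e^(0.499·t) = 28.571.
0.499·t = ln(28.571) = 3.3524, so t = 3.3524/0.499 = 6.7183.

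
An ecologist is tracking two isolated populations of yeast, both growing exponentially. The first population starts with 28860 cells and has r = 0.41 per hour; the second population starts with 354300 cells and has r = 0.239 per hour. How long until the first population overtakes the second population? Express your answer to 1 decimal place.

14.7 hours

Set 28860·e^(0.41t) = 354300·e^(0.239t).
e^((0.41 − 0.239)t) = 354300/28860 → e^(0.171·t) = 12.277.
0.171·t = ln(12.277) = 2.5077, so t = 2.5077/0.171 = 14.665.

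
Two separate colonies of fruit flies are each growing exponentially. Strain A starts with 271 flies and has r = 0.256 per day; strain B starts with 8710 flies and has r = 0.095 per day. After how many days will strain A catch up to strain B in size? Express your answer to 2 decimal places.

21.55 days

Set 271·e^(0.256t) = 8710·e^(0.095t).
e^((0.256 − 0.095)t) = 8710/271 → e^(0.161·t) = 32.14.
0.161·t = ln(32.14) = 3.4701, so t = 3.4701/0.161 = 21.553.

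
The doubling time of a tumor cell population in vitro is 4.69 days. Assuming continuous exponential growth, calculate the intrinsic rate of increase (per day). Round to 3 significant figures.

r = ln(2)/t_d = 0.6931/4.69 = 0.14779.

0.148 per day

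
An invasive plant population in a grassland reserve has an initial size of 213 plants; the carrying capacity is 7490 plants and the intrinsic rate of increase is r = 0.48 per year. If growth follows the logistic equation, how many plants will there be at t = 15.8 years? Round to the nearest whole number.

A = (K − N₀)/N₀ = (7490 − 213)/213 = 34.164.
N(t) = K/(1 + A·e^(−rt)) = 7490/(1 + 34.164×e^(−0.48×15.8)).
e^(−7.584) = 0.00050852; denominator = 1 + 34.164×0.00050852 = 1.0174.
N = 7490/1.0174 = 7362.1.

7362 plants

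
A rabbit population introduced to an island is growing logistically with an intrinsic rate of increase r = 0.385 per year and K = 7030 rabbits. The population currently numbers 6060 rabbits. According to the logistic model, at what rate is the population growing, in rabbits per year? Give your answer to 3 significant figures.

dN/dt = rN(1 − N/K) = 0.385 × 6060 × (1 − 6060/7030).
1 − 6060/7030 = 0.13798; dN/dt = 0.385 × 6060 × 0.13798 = 321.92.

322 rabbits per year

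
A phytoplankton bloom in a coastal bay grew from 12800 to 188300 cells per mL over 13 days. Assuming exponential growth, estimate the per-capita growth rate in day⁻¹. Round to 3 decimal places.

From N(t) = N₀·e^(rt): e^(r·13) = 188300/12800 = 14.711.
r·13 = ln(14.711) = 2.6886, so r = 2.6886/13 = 0.20681.

0.207 per day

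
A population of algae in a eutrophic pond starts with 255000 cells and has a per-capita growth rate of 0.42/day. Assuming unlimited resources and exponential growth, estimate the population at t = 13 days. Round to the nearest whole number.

N(t) = N₀·e^(rt) = 255000 × e^(0.42×13) = 255000 × e^5.46.
e^5.46 ≈ 235.1, so N ≈ 255000 × 235.1 = 5.994984×10^7.

59949843 cells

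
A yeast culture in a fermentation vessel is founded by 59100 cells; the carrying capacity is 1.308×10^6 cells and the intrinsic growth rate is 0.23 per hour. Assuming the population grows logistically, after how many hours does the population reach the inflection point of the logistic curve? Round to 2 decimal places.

13.26 hours

Logistic growth is fastest at N = K/2 = 654000.
A = (K − N₀)/N₀ = 21.132. Set K/(1 + A·e^(−rt)) = K/2 → A·e^(−rt) = 1.
e^(−0.23t) = 1/21.132 = 0.0473216, so t = ln(21.132)/0.23 = 3.0508/0.23 = 13.264.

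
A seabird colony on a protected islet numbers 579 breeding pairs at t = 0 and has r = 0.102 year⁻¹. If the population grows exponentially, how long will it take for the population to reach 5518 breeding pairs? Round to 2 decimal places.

Set N₀·e^(rt) = 5518: e^(0.102·t) = 5518/579 = 9.5302.
0.102·t = ln(9.5302) = 2.2545, so t = 2.2545/0.102 = 22.103.

22.10 years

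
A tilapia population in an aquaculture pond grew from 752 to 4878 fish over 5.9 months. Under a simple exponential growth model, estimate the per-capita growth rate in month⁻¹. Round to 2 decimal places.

From N(t) = N₀·e^(rt): e^(r·5.9) = 4878/752 = 6.4867.
r·5.9 = ln(6.4867) = 1.8698, so r = 1.8698/5.9 = 0.31691.

0.32 per month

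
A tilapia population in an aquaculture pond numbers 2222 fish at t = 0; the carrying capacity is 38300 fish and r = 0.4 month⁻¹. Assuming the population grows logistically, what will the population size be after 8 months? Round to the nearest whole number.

23047 fish

A = (K − N₀)/N₀ = (38300 − 2222)/2222 = 16.237.
N(t) = K/(1 + A·e^(−rt)) = 38300/(1 + 16.237×e^(−0.4×8)).
e^(−3.2) = 0.040762; denominator = 1 + 16.237×0.040762 = 1.6618.
N = 38300/1.6618 = 23046.7.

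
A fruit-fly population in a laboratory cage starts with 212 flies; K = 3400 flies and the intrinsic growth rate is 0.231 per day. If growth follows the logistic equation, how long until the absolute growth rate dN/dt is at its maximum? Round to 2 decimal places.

11.73 days

Logistic growth is fastest at N = K/2 = 1700.
A = (K − N₀)/N₀ = 15.038. Set K/(1 + A·e^(−rt)) = K/2 → A·e^(−rt) = 1.
e^(−0.231t) = 1/15.038 = 0.0664994, so t = ln(15.038)/0.231 = 2.7106/0.231 = 11.734.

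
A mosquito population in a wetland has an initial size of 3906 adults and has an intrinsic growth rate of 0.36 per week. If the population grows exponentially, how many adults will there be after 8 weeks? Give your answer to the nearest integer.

69583 adults

N(t) = N₀·e^(rt) = 3906 × e^(0.36×8) = 3906 × e^2.88.
e^2.88 ≈ 17.814, so N ≈ 3906 × 17.814 = 69582.6.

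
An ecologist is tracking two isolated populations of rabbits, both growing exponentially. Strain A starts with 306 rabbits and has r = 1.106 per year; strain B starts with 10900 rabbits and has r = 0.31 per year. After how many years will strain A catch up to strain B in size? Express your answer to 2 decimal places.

Set 306·e^(1.106t) = 10900·e^(0.31t).
e^((1.106 − 0.31)t) = 10900/306 → e^(0.796·t) = 35.621.
0.796·t = ln(35.621) = 3.5729, so t = 3.5729/0.796 = 4.4886.

4.49 years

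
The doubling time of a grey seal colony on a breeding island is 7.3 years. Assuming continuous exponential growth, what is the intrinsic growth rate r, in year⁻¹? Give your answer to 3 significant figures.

r = ln(2)/t_d = 0.6931/7.3 = 0.094952.

0.0950 per year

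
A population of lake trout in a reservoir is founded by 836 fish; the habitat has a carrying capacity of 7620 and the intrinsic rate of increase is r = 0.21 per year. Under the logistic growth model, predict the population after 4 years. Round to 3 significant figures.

1690 fish

A = (K − N₀)/N₀ = (7620 − 836)/836 = 8.1148.
N(t) = K/(1 + A·e^(−rt)) = 7620/(1 + 8.1148×e^(−0.21×4)).
e^(−0.84) = 0.43171; denominator = 1 + 8.1148×0.43171 = 4.5033.
N = 7620/4.5033 = 1692.11.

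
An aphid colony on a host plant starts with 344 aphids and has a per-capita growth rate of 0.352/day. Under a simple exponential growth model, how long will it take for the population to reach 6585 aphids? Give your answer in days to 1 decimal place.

Set N₀·e^(rt) = 6585: e^(0.352·t) = 6585/344 = 19.142.
0.352·t = ln(19.142) = 2.9519, so t = 2.9519/0.352 = 8.3861.

8.4 days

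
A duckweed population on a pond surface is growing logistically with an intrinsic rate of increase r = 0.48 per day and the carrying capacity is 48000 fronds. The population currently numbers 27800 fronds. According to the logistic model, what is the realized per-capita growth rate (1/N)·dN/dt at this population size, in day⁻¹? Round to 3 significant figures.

(1/N)·dN/dt = r(1 − N/K) = 0.48 × (1 − 27800/48000).
= 0.48 × 0.42083 = 0.202.

0.202 per day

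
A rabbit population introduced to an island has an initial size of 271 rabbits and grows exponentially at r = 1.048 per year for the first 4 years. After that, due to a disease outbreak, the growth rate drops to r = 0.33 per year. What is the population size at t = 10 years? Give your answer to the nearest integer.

Phase 1: N(4) = 271·e^(1.048×4) = 271·e^4.192 = 17928.
Phase 2 runs for 10 − 4 = 6 years at r = 0.33.
N(10) = 17928·e^(0.33×6) = 17928·e^1.98 = 129848.

129848 rabbits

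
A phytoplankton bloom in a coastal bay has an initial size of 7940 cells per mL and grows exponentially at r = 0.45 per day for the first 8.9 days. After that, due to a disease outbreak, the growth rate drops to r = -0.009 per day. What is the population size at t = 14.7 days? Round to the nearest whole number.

413523 cells per mL

Phase 1: N(8.9) = 7940·e^(0.45×8.9) = 7940·e^4.005 = 435682.
Phase 2 runs for 14.7 − 8.9 = 5.8 days at r = -0.009.
N(14.7) = 435682·e^(-0.009×5.8) = 435682·e^-0.0522 = 413523.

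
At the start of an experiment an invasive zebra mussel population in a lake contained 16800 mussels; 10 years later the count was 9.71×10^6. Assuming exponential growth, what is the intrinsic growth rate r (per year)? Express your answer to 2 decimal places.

0.64 per year

From N(t) = N₀·e^(rt): e^(r·10) = 9.71×10^6/16800 = 577.98.
r·10 = ln(577.98) = 6.3595, so r = 6.3595/10 = 0.63595.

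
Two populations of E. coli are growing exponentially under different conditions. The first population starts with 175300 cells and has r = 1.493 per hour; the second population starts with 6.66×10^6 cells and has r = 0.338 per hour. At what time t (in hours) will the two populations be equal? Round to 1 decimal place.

Set 175300·e^(1.493t) = 6.66×10^6·e^(0.338t).
e^((1.493 − 0.338)t) = 6.66×10^6/175300 → e^(1.155·t) = 37.992.
1.155·t = ln(37.992) = 3.6374, so t = 3.6374/1.155 = 3.1492.

3.1 hours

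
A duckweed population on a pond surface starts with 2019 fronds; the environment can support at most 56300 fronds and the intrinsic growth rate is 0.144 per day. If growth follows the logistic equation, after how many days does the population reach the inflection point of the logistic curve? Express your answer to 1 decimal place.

22.9 days

Logistic growth is fastest at N = K/2 = 28150.
A = (K − N₀)/N₀ = 26.885. Set K/(1 + A·e^(−rt)) = K/2 → A·e^(−rt) = 1.
e^(−0.144t) = 1/26.885 = 0.0371953, so t = ln(26.885)/0.144 = 3.2916/0.144 = 22.858.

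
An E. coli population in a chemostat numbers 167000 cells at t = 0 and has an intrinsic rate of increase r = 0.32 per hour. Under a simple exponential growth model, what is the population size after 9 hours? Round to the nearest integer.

2974984 cells

N(t) = N₀·e^(rt) = 167000 × e^(0.32×9) = 167000 × e^2.88.
e^2.88 ≈ 17.814, so N ≈ 167000 × 17.814 = 2.974984×10^6.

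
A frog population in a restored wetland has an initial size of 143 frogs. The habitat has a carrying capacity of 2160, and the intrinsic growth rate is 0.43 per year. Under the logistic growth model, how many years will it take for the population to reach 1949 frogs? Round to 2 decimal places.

11.32 years

A = (K − N₀)/N₀ = (2160 − 143)/143 = 14.105.
Solve 2160/(1 + 14.105·e^(−0.43t)) = 1949: 1 + 14.105·e^(−0.43t) = 1.1083, so e^(−0.43t) = 0.0076754.
−0.43·t = ln(0.0076754) = -4.8697, so t = 4.8697/0.43 = 11.325.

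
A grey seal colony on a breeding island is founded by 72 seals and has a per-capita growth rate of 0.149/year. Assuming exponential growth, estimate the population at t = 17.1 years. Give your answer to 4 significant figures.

N(t) = N₀·e^(rt) = 72 × e^(0.149×17.1) = 72 × e^2.548.
e^2.548 ≈ 12.78, so N ≈ 72 × 12.78 = 920.177.

920.2 seals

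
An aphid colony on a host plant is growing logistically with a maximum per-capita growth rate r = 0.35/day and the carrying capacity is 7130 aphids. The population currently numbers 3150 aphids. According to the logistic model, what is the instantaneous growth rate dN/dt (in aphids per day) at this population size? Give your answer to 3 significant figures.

615 aphids per day

dN/dt = rN(1 − N/K) = 0.35 × 3150 × (1 − 3150/7130).
1 − 3150/7130 = 0.5582; dN/dt = 0.35 × 3150 × 0.5582 = 615.42.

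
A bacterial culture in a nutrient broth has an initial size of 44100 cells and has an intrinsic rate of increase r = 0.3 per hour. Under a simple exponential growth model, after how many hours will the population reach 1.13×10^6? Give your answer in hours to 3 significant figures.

Set N₀·e^(rt) = 1.13×10^6: e^(0.3·t) = 1.13×10^6/44100 = 25.624.
0.3·t = ln(25.624) = 3.2435, so t = 3.2435/0.3 = 10.812.

10.8 hours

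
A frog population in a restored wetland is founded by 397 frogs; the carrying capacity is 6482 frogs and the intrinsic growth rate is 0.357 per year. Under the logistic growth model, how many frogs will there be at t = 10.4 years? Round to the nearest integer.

4717 frogs

A = (K − N₀)/N₀ = (6482 − 397)/397 = 15.327.
N(t) = K/(1 + A·e^(−rt)) = 6482/(1 + 15.327×e^(−0.357×10.4)).
e^(−3.713) = 0.024409; denominator = 1 + 15.327×0.024409 = 1.3741.
N = 6482/1.3741 = 4717.17.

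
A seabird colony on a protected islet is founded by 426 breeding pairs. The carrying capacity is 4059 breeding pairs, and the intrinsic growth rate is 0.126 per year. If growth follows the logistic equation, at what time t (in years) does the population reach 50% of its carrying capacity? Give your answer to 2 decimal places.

17.01 years

A = (K − N₀)/N₀ = (4059 − 426)/426 = 8.5282.
Solve 4059/(1 + 8.5282·e^(−0.126t)) = 2029.5: 1 + 8.5282·e^(−0.126t) = 2, so e^(−0.126t) = 0.117258.
−0.126·t = ln(0.117258) = -2.1434, so t = 2.1434/0.126 = 17.011.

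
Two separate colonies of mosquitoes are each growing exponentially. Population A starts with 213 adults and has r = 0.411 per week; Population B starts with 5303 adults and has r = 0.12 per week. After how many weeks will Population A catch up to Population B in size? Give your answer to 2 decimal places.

Set 213·e^(0.411t) = 5303·e^(0.12t).
e^((0.411 − 0.12)t) = 5303/213 → e^(0.291·t) = 24.897.
0.291·t = ln(24.897) = 3.2147, so t = 3.2147/0.291 = 11.047.

11.05 weeks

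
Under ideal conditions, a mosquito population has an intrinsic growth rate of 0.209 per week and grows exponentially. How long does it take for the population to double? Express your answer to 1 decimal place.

Doubling time t_d = ln(2)/r = 0.6931/0.209 = 3.3165.

3.3 weeks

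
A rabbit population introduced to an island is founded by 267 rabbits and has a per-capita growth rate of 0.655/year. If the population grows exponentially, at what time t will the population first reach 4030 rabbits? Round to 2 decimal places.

4.14 years

Set N₀·e^(rt) = 4030: e^(0.655·t) = 4030/267 = 15.094.
0.655·t = ln(15.094) = 2.7143, so t = 2.7143/0.655 = 4.1439.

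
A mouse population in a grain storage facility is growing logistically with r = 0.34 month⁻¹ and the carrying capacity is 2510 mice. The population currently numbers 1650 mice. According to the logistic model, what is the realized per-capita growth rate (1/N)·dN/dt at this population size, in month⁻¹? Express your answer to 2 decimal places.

(1/N)·dN/dt = r(1 − N/K) = 0.34 × (1 − 1650/2510).
= 0.34 × 0.34263 = 0.11649.

0.12 per month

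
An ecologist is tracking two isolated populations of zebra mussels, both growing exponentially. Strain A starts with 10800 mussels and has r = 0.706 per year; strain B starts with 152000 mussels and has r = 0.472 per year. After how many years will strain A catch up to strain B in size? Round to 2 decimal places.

Set 10800·e^(0.706t) = 152000·e^(0.472t).
e^((0.706 − 0.472)t) = 152000/10800 → e^(0.234·t) = 14.074.
0.234·t = ln(14.074) = 2.6443, so t = 2.6443/0.234 = 11.301.

11.30 years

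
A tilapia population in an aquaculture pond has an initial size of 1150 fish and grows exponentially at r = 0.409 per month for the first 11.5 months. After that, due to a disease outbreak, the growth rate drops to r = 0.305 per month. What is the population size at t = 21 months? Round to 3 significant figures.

2300000 fish

Phase 1: N(11.5) = 1150·e^(0.409×11.5) = 1150·e^4.704 = 126883.
Phase 2 runs for 21 − 11.5 = 9.5 months at r = 0.305.
N(21) = 126883·e^(0.305×9.5) = 126883·e^2.897 = 2.300224×10^6.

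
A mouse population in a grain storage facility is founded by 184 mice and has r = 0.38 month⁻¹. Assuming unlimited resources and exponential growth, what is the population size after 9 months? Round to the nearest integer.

5625 mice

N(t) = N₀·e^(rt) = 184 × e^(0.38×9) = 184 × e^3.42.
e^3.42 ≈ 30.569, so N ≈ 184 × 30.569 = 5624.77.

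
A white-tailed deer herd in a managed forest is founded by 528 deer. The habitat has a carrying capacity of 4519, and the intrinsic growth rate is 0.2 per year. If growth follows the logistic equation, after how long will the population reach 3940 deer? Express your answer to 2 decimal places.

19.70 years

A = (K − N₀)/N₀ = (4519 − 528)/528 = 7.5587.
Solve 4519/(1 + 7.5587·e^(−0.2t)) = 3940: 1 + 7.5587·e^(−0.2t) = 1.147, so e^(−0.2t) = 0.0194417.
−0.2·t = ln(0.0194417) = -3.9403, so t = 3.9403/0.2 = 19.702.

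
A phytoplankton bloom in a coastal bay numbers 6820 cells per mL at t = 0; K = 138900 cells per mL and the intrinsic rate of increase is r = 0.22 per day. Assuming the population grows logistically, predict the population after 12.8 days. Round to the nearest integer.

64336 cells per mL

A = (K − N₀)/N₀ = (138900 − 6820)/6820 = 19.367.
N(t) = K/(1 + A·e^(−rt)) = 138900/(1 + 19.367×e^(−0.22×12.8)).
e^(−2.816) = 0.059845; denominator = 1 + 19.367×0.059845 = 2.159.
N = 138900/2.159 = 64335.7.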